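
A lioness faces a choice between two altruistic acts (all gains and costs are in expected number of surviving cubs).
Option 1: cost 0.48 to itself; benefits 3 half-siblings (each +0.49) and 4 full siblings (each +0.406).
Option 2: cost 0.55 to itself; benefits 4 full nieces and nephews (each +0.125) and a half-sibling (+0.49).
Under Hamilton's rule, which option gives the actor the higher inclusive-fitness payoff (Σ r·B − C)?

Option 1

Option 1: r to a half-sibling = 0.25.
Option 1: r to a full sibling = 0.5.
Option 1: Σ r·B − C = (3·0.25·0.49 + 4·0.5·0.406) − 0.48 = 0.6995.
Option 2: r to a full niece or nephew = 0.25.
Option 2: r to a half-sibling = 0.25.
Option 2: Σ r·B − C = (4·0.25·0.125 + 1·0.25·0.49) − 0.55 = -0.3025.
Option 1 has the higher net inclusive-fitness payoff.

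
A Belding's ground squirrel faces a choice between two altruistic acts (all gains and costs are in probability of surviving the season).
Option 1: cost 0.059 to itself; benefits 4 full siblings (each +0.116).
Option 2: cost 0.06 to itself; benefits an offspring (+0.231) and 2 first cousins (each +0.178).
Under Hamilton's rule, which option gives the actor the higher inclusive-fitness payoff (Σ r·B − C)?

Option 1: r to a full sibling = 0.5.
Option 1: Σ r·B − C = (4·0.5·0.116) − 0.059 = 0.173.
Option 2: r to an offspring = 0.5.
Option 2: r to a first cousin = 0.125.
Option 2: Σ r·B − C = (1·0.5·0.231 + 2·0.125·0.178) − 0.06 = 0.1.
Option 1 has the higher net inclusive-fitness payoff.

Option 1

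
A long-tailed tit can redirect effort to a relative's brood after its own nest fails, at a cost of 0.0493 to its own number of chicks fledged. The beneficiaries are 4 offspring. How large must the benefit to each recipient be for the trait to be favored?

r to an offspring = 0.5 (one parent–offspring link: r = (1/2)^1 = 1/2).
Hamilton's rule with n recipients of equal r: n·r·B > C, so B > C/(n·r) = 0.0493/(4·0.5) = 0.0246.

0.0246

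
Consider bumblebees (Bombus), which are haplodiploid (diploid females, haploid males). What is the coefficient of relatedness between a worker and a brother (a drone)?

Her haploid brother carries none of their father's genes and a random half of their mother's genome; that half matches the maternal half of her own genome with probability 1/2: r = 1/2 · 1/2 = 1/4.

0.25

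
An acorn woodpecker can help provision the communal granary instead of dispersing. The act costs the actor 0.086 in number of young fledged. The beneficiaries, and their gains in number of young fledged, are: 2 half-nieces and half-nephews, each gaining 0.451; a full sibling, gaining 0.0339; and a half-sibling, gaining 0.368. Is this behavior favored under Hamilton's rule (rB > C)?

Hamilton's rule: the trait is favored when the sum of r·B over every recipient exceeds the actor's cost C.
r to a half-niece or half-nephew = 1/8 (half-aunt/uncle↔niece/nephew: one path of length 3: r = (1/2)^3 = 1/8).
r to a full sibling = 0.5 (full sibs share both parents — two paths of length 2: r = 2·(1/2)^2 = 1/2).
r to a half-sibling = 0.25 (half-sibs share one parent — one path of length 2: r = (1/2)^2 = 1/4).
Summing one r·B term per recipient: 2·0.125·0.451 + 1·0.5·0.0339 + 1·0.25·0.368 = 0.2217.
0.2217 > 0.086: the indirect benefit exceeds the cost.

Yes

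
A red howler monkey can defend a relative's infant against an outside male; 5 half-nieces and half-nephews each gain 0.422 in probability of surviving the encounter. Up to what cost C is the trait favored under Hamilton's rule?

0.26375

r to a half-niece or half-nephew = 1/8 (half-aunt/uncle↔niece/nephew: one path of length 3: r = (1/2)^3 = 1/8).
Hamilton's rule: n·r·B > C, so the trait is favored while C < n·r·B = 5·0.125·0.422 = 0.26375.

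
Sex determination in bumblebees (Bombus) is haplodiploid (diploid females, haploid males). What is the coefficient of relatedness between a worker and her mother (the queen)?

0.5

One meiotic link between diploid queen and diploid daughter: r = 1/2.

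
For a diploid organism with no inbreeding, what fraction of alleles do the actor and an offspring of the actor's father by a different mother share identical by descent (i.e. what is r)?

0.25

Each parent–offspring link contributes a factor of 1/2, and independent paths through distinct common ancestors add.
Half-sibs share one parent — one path of length 2: r = (1/2)^2 = 1/4.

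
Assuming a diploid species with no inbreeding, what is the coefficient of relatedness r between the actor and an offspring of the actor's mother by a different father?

Each parent–offspring link contributes a factor of 1/2, and independent paths through distinct common ancestors add.
Half-sibs share one parent — one path of length 2: r = (1/2)^2 = 1/4.

0.25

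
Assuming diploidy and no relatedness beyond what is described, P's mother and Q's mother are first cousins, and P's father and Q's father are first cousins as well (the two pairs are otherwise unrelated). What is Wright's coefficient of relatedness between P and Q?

0.0625

With two independent routes of shared ancestry, r is the sum of the two contributions.
P and Q are related in two ways: second cousins through their mothers (r = 1/32) and second cousins through their fathers (r = 1/32).
r = 1/32 + 1/32 = 1/16 = 0.0625.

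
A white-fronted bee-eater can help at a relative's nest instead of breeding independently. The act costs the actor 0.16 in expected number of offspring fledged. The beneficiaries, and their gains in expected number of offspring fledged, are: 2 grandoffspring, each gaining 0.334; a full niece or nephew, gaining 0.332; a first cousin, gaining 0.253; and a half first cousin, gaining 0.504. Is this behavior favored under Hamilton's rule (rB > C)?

Hamilton's rule: the trait is favored when the sum of r·B over every recipient exceeds the actor's cost C.
r to a grandoffspring = 1/4 (two parent–offspring links: r = (1/2)^2 = 1/4).
r to a full niece or nephew = 1/4 (full aunt/uncle↔niece/nephew: two paths of length 3 through the shared grandparent pair: r = 2·(1/2)^3 = 1/4).
r to a first cousin = 0.125 (first cousins share one grandparent pair — two paths of length 4: r = 2·(1/2)^4 = 1/8).
r to a half first cousin = 1/16 (half first cousins share one grandparent — one path of length 4: r = (1/2)^4 = 1/16).
Summing one r·B term per recipient: 2·0.25·0.334 + 1·0.25·0.332 + 1·0.125·0.253 + 1·0.0625·0.504 = 0.313125.
0.313125 > 0.16: the indirect benefit exceeds the cost.

Yes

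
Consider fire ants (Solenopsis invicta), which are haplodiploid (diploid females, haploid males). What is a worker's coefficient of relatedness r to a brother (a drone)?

0.25

Her haploid brother carries none of their father's genes and a random half of their mother's genome; that half matches the maternal half of her own genome with probability 1/2: r = 1/2 · 1/2 = 1/4.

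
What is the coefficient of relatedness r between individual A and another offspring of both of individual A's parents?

Each parent–offspring link contributes a factor of 1/2, and independent paths through distinct common ancestors add.
Full sibs share both parents — two paths of length 2: r = 2·(1/2)^2 = 1/2.

0.5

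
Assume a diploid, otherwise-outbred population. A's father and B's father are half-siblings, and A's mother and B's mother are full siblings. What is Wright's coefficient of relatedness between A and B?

With two independent routes of shared ancestry, r is the sum of the two contributions.
A and B are related in two ways: half first cousins through their fathers (r = 1/16) and first cousins through their mothers (r = 1/8).
r = 1/16 + 1/8 = 0.1875.

0.1875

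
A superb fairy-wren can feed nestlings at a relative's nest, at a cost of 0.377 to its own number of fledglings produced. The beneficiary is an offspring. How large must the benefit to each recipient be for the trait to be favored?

0.754

r to an offspring = 0.5 (one parent–offspring link: r = (1/2)^1 = 1/2).
Hamilton's rule with n recipients of equal r: n·r·B > C, so B > C/(n·r) = 0.377/(1·0.5) = 0.754.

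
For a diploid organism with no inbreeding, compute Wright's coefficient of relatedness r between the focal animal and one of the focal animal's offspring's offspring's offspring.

0.125

Each parent–offspring link contributes a factor of 1/2, and independent paths through distinct common ancestors add.
Three parent–offspring links: r = (1/2)^3 = 1/8.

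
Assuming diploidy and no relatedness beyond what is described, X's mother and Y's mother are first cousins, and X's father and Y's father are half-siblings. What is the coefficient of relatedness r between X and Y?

Independent pedigree routes through distinct common ancestors add.
X and Y are related in two ways: second cousins through their mothers (r = 1/32) and half first cousins through their fathers (r = 1/16).
r = 1/32 + 1/16 = 0.09375.

0.09375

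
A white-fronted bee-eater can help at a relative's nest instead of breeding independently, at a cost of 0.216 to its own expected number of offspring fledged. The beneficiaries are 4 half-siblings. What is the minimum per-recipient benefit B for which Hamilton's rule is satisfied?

r to a half-sibling = 0.25 (half-sibs share one parent — one path of length 2: r = (1/2)^2 = 1/4).
Hamilton's rule with n recipients of equal r: n·r·B > C, so B > C/(n·r) = 0.216/(4·0.25) = 0.216.

0.216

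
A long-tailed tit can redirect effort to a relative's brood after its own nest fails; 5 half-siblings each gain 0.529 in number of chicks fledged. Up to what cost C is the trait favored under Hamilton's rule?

0.66125

r to a half-sibling = 1/4 (half-sibs share one parent — one path of length 2: r = (1/2)^2 = 1/4).
Hamilton's rule: n·r·B > C, so the trait is favored while C < n·r·B = 5·0.25·0.529 = 0.66125.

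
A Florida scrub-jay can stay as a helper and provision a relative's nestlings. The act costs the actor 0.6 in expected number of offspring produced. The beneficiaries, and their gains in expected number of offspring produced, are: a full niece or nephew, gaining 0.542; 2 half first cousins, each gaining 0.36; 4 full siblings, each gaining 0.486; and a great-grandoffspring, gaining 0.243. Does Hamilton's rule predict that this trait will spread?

Yes

Hamilton's rule: the trait is favored when the sum of r·B over every recipient exceeds the actor's cost C.
r to a full niece or nephew = 1/4 (full aunt/uncle↔niece/nephew: two paths of length 3 through the shared grandparent pair: r = 2·(1/2)^3 = 1/4).
r to a half first cousin = 0.0625 (half first cousins share one grandparent — one path of length 4: r = (1/2)^4 = 1/16).
r to a full sibling = 0.5 (full sibs share both parents — two paths of length 2: r = 2·(1/2)^2 = 1/2).
r to a great-grandoffspring = 1/8 (three parent–offspring links: r = (1/2)^3 = 1/8).
Summing one r·B term per recipient: 1·0.25·0.542 + 2·0.0625·0.36 + 4·0.5·0.486 + 1·0.125·0.243 = 1.182875.
1.182875 > 0.6: the indirect benefit exceeds the cost.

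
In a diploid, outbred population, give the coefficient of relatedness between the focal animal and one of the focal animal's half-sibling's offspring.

0.125

Each parent–offspring link contributes a factor of 1/2, and independent paths through distinct common ancestors add.
Half-aunt/uncle↔niece/nephew: one path of length 3: r = (1/2)^3 = 1/8.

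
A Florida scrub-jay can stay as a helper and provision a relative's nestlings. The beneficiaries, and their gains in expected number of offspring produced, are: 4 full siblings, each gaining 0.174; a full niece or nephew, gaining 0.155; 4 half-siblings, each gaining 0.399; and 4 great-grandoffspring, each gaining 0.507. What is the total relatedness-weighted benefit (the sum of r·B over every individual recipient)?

1.03925

r to a full sibling = 0.5 (full sibs share both parents — two paths of length 2: r = 2·(1/2)^2 = 1/2).
r to a full niece or nephew = 0.25 (full aunt/uncle↔niece/nephew: two paths of length 3 through the shared grandparent pair: r = 2·(1/2)^3 = 1/4).
r to a half-sibling = 1/4 (half-sibs share one parent — one path of length 2: r = (1/2)^2 = 1/4).
r to a great-grandoffspring = 1/8 (three parent–offspring links: r = (1/2)^3 = 1/8).
Summing one r·B term per recipient: 4·0.5·0.174 + 1·0.25·0.155 + 4·0.25·0.399 + 4·0.125·0.507 = 1.03925.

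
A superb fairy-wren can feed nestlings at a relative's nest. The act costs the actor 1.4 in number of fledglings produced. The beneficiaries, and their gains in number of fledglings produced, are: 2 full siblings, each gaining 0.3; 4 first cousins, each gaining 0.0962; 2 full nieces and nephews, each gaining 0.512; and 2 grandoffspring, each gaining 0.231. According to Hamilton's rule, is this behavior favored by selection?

Hamilton's rule: the trait is favored when the sum of r·B over every recipient exceeds the actor's cost C.
r to a full sibling = 0.5 (full sibs share both parents — two paths of length 2: r = 2·(1/2)^2 = 1/2).
r to a first cousin = 1/8 (first cousins share one grandparent pair — two paths of length 4: r = 2·(1/2)^4 = 1/8).
r to a full niece or nephew = 1/4 (full aunt/uncle↔niece/nephew: two paths of length 3 through the shared grandparent pair: r = 2·(1/2)^3 = 1/4).
r to a grandoffspring = 0.25 (two parent–offspring links: r = (1/2)^2 = 1/4).
Summing one r·B term per recipient: 2·0.5·0.3 + 4·0.125·0.0962 + 2·0.25·0.512 + 2·0.25·0.231 = 0.7196.
0.7196 < 1.4: the indirect benefit is less than the cost.

No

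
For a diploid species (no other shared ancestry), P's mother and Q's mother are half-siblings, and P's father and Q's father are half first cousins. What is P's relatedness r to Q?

0.078125

Wright's path rule: contributions from independent ancestry routes add.
P and Q are related in two ways: half first cousins through their mothers (r = 1/16) and half second cousins through their fathers (r = 1/64).
r = 1/16 + 1/64 = 5/64 = 0.078125.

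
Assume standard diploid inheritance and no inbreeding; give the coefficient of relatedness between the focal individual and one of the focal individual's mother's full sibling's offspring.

0.125

Each parent–offspring link contributes a factor of 1/2, and independent paths through distinct common ancestors add.
First cousins share one grandparent pair — two paths of length 4: r = 2·(1/2)^4 = 1/8.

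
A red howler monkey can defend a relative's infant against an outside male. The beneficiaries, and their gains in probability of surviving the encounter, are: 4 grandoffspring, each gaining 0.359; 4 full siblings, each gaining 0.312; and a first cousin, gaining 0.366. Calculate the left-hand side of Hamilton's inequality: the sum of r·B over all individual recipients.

r to a grandoffspring = 1/4 (two parent–offspring links: r = (1/2)^2 = 1/4).
r to a full sibling = 0.5 (full sibs share both parents — two paths of length 2: r = 2·(1/2)^2 = 1/2).
r to a first cousin = 0.125 (first cousins share one grandparent pair — two paths of length 4: r = 2·(1/2)^4 = 1/8).
Summing one r·B term per recipient: 4·0.25·0.359 + 4·0.5·0.312 + 1·0.125·0.366 = 1.02875.

1.02875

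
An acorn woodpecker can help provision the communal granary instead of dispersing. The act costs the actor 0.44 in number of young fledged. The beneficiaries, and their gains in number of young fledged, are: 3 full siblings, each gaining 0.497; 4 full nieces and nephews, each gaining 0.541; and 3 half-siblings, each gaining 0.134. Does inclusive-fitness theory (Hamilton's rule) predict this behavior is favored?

Yes

Hamilton's rule: the trait is favored when the sum of r·B over every recipient exceeds the actor's cost C.
r to a full sibling = 0.5 (full sibs share both parents — two paths of length 2: r = 2·(1/2)^2 = 1/2).
r to a full niece or nephew = 0.25 (full aunt/uncle↔niece/nephew: two paths of length 3 through the shared grandparent pair: r = 2·(1/2)^3 = 1/4).
r to a half-sibling = 0.25 (half-sibs share one parent — one path of length 2: r = (1/2)^2 = 1/4).
Summing one r·B term per recipient: 3·0.5·0.497 + 4·0.25·0.541 + 3·0.25·0.134 = 1.387.
1.387 > 0.44: the indirect benefit exceeds the cost.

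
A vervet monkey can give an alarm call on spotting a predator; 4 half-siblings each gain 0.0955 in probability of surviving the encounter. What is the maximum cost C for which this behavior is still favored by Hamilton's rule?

r to a half-sibling = 0.25 (half-sibs share one parent — one path of length 2: r = (1/2)^2 = 1/4).
Hamilton's rule: n·r·B > C, so the trait is favored while C < n·r·B = 4·0.25·0.0955 = 0.0955.

0.0955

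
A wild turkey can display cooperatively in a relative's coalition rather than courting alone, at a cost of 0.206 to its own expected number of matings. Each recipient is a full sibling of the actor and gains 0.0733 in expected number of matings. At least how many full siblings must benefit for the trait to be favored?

6

r to a full sibling = 0.5 (full sibs share both parents — two paths of length 2: r = 2·(1/2)^2 = 1/2).
Hamilton's rule: n·r·B > C  ⇒  n > C/(r·B) = 0.206/(0.5·0.0733) = 5.621.
The smallest integer exceeding 5.621 is 6.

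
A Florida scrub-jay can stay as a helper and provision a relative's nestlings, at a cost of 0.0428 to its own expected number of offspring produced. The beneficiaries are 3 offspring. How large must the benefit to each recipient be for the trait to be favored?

0.0285

r to an offspring = 0.5 (one parent–offspring link: r = (1/2)^1 = 1/2).
Hamilton's rule with n recipients of equal r: n·r·B > C, so B > C/(n·r) = 0.0428/(3·0.5) = 0.0285.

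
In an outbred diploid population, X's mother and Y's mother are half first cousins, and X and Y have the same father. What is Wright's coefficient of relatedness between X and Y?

0.265625

With two independent routes of shared ancestry, r is the sum of the two contributions.
X and Y are related in two ways: half second cousins through their mothers (r = 1/64) and half-sibs through their shared father (r = 1/4).
r = 1/64 + 1/4 = 17/64 = 0.265625.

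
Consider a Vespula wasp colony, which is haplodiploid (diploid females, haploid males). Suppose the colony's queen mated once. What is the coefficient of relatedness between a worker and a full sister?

0.75

Haplodiploid full sisters inherit their father's entire haploid genome identically (contributing 1/2) and on average half of their mother's contribution (1/2 · 1/2 = 1/4); r = 1/2 + 1/4 = 3/4.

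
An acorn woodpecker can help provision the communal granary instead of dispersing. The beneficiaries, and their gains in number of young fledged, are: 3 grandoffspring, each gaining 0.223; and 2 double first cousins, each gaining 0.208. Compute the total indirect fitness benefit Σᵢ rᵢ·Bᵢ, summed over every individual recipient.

r to a grandoffspring = 0.25 (two parent–offspring links: r = (1/2)^2 = 1/4).
r to a double first cousin = 0.25 (double first cousins share both grandparent pairs — four paths of length 4: r = 4·(1/2)^4 = 1/4).
Summing one r·B term per recipient: 3·0.25·0.223 + 2·0.25·0.208 = 0.27125.

0.27125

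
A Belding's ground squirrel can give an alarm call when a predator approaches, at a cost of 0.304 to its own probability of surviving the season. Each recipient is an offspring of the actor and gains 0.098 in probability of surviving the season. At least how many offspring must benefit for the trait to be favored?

r to an offspring = 0.5 (one parent–offspring link: r = (1/2)^1 = 1/2).
Hamilton's rule: n·r·B > C  ⇒  n > C/(r·B) = 0.304/(0.5·0.098) = 6.204.
The smallest integer exceeding 6.204 is 7.

7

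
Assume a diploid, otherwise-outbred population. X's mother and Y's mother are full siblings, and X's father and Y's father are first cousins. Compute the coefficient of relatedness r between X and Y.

With two independent routes of shared ancestry, r is the sum of the two contributions.
X and Y are related in two ways: first cousins through their mothers (r = 1/8) and second cousins through their fathers (r = 1/32).
r = 1/8 + 1/32 = 0.15625.

0.15625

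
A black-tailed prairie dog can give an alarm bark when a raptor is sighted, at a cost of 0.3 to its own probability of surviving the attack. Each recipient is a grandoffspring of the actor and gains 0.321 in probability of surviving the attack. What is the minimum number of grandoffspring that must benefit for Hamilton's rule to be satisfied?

4

r to a grandoffspring = 1/4 (two parent–offspring links: r = (1/2)^2 = 1/4).
Hamilton's rule: n·r·B > C  ⇒  n > C/(r·B) = 0.3/(0.25·0.321) = 3.738.
The smallest integer exceeding 3.738 is 4.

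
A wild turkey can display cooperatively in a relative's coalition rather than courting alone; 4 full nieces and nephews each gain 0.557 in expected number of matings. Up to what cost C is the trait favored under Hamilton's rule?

0.557

r to a full niece or nephew = 1/4 (full aunt/uncle↔niece/nephew: two paths of length 3 through the shared grandparent pair: r = 2·(1/2)^3 = 1/4).
Hamilton's rule: n·r·B > C, so the trait is favored while C < n·r·B = 4·0.25·0.557 = 0.557.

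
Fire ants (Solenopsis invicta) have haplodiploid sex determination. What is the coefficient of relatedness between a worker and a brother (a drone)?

0.25

Her haploid brother carries none of their father's genes and a random half of their mother's genome; that half matches the maternal half of her own genome with probability 1/2: r = 1/2 · 1/2 = 1/4.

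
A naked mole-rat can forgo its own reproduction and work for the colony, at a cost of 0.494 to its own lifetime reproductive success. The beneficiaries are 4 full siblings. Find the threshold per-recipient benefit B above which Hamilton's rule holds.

r to a full sibling = 0.5 (full sibs share both parents — two paths of length 2: r = 2·(1/2)^2 = 1/2).
Hamilton's rule with n recipients of equal r: n·r·B > C, so B > C/(n·r) = 0.494/(4·0.5) = 0.247.

0.247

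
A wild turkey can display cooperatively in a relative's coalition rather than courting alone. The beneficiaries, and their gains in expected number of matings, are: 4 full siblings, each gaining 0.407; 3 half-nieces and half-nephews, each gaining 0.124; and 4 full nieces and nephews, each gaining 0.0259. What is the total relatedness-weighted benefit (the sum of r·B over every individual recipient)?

0.8864

r to a full sibling = 1/2 (full sibs share both parents — two paths of length 2: r = 2·(1/2)^2 = 1/2).
r to a half-niece or half-nephew = 0.125 (half-aunt/uncle↔niece/nephew: one path of length 3: r = (1/2)^3 = 1/8).
r to a full niece or nephew = 0.25 (full aunt/uncle↔niece/nephew: two paths of length 3 through the shared grandparent pair: r = 2·(1/2)^3 = 1/4).
Summing one r·B term per recipient: 4·0.5·0.407 + 3·0.125·0.124 + 4·0.25·0.0259 = 0.8864.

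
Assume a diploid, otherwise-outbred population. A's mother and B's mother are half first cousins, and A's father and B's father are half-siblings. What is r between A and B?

Relatedness sums over independent paths through distinct common ancestors.
A and B are related in two ways: half second cousins through their mothers (r = 1/64) and half first cousins through their fathers (r = 1/16).
r = 1/64 + 1/16 = 0.078125.

0.078125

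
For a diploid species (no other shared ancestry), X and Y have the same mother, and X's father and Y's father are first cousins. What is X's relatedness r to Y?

0.28125

With two independent routes of shared ancestry, r is the sum of the two contributions.
X and Y are related in two ways: half-sibs through their shared mother (r = 1/4) and second cousins through their fathers (r = 1/32).
r = 1/4 + 1/32 = 9/32 = 0.28125.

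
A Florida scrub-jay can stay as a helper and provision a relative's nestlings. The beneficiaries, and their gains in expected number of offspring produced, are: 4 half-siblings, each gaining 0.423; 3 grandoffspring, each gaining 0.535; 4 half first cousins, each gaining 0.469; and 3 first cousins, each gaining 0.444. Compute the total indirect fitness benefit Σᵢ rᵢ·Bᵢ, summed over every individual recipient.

r to a half-sibling = 0.25 (half-sibs share one parent — one path of length 2: r = (1/2)^2 = 1/4).
r to a grandoffspring = 0.25 (two parent–offspring links: r = (1/2)^2 = 1/4).
r to a half first cousin = 0.0625 (half first cousins share one grandparent — one path of length 4: r = (1/2)^4 = 1/16).
r to a first cousin = 1/8 (first cousins share one grandparent pair — two paths of length 4: r = 2·(1/2)^4 = 1/8).
Summing one r·B term per recipient: 4·0.25·0.423 + 3·0.25·0.535 + 4·0.0625·0.469 + 3·0.125·0.444 = 1.108.

1.108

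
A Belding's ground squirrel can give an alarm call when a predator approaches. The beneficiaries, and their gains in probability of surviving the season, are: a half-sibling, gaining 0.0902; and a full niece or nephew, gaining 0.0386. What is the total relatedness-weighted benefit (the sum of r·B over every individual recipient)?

r to a half-sibling = 0.25 (half-sibs share one parent — one path of length 2: r = (1/2)^2 = 1/4).
r to a full niece or nephew = 1/4 (full aunt/uncle↔niece/nephew: two paths of length 3 through the shared grandparent pair: r = 2·(1/2)^3 = 1/4).
Summing one r·B term per recipient: 1·0.25·0.0902 + 1·0.25·0.0386 = 0.0322.

0.0322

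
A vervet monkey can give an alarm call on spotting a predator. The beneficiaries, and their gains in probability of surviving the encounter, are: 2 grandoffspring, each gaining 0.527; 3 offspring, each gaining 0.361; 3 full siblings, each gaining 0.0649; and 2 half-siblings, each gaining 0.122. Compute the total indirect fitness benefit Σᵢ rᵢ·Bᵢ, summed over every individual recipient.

0.96335

r to a grandoffspring = 0.25 (two parent–offspring links: r = (1/2)^2 = 1/4).
r to an offspring = 1/2 (one parent–offspring link: r = (1/2)^1 = 1/2).
r to a full sibling = 0.5 (full sibs share both parents — two paths of length 2: r = 2·(1/2)^2 = 1/2).
r to a half-sibling = 0.25 (half-sibs share one parent — one path of length 2: r = (1/2)^2 = 1/4).
Summing one r·B term per recipient: 2·0.25·0.527 + 3·0.5·0.361 + 3·0.5·0.0649 + 2·0.25·0.122 = 0.96335.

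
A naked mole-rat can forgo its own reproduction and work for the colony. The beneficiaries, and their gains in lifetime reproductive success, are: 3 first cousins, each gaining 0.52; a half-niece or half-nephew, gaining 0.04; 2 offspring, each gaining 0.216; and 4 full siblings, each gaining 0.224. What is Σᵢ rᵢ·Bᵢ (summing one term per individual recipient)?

r to a first cousin = 0.125 (first cousins share one grandparent pair — two paths of length 4: r = 2·(1/2)^4 = 1/8).
r to a half-niece or half-nephew = 1/8 (half-aunt/uncle↔niece/nephew: one path of length 3: r = (1/2)^3 = 1/8).
r to an offspring = 1/2 (one parent–offspring link: r = (1/2)^1 = 1/2).
r to a full sibling = 0.5 (full sibs share both parents — two paths of length 2: r = 2·(1/2)^2 = 1/2).
Summing one r·B term per recipient: 3·0.125·0.52 + 1·0.125·0.04 + 2·0.5·0.216 + 4·0.5·0.224 = 0.864.

0.864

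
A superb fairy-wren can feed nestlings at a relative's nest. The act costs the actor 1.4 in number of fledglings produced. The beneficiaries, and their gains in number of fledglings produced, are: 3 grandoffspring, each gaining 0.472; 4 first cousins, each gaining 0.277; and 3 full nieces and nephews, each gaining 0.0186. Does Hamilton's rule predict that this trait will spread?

Hamilton's rule: the trait is favored when the sum of r·B over every recipient exceeds the actor's cost C.
r to a grandoffspring = 0.25 (two parent–offspring links: r = (1/2)^2 = 1/4).
r to a first cousin = 0.125 (first cousins share one grandparent pair — two paths of length 4: r = 2·(1/2)^4 = 1/8).
r to a full niece or nephew = 0.25 (full aunt/uncle↔niece/nephew: two paths of length 3 through the shared grandparent pair: r = 2·(1/2)^3 = 1/4).
Summing one r·B term per recipient: 3·0.25·0.472 + 4·0.125·0.277 + 3·0.25·0.0186 = 0.50645.
0.50645 < 1.4: the indirect benefit is less than the cost.

No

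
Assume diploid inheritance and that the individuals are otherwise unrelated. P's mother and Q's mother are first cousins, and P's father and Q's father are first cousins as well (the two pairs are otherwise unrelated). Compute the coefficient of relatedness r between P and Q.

0.0625

Independent pedigree routes through distinct common ancestors add.
P and Q are related in two ways: second cousins through their mothers (r = 1/32) and second cousins through their fathers (r = 1/32).
r = 1/32 + 1/32 = 1/16 = 0.0625.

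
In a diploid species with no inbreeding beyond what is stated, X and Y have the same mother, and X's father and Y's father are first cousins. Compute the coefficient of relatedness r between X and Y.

0.28125

Independent pedigree routes through distinct common ancestors add.
X and Y are related in two ways: half-sibs through their shared mother (r = 1/4) and second cousins through their fathers (r = 1/32).
r = 1/4 + 1/32 = 0.28125.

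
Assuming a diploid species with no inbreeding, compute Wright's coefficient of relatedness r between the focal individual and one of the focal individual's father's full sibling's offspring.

0.125

Each parent–offspring link contributes a factor of 1/2, and independent paths through distinct common ancestors add.
First cousins share one grandparent pair — two paths of length 4: r = 2·(1/2)^4 = 1/8.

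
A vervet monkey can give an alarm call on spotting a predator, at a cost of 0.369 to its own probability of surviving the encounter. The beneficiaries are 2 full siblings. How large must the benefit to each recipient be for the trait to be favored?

0.369

r to a full sibling = 1/2 (full sibs share both parents — two paths of length 2: r = 2·(1/2)^2 = 1/2).
Hamilton's rule with n recipients of equal r: n·r·B > C, so B > C/(n·r) = 0.369/(2·0.5) = 0.369.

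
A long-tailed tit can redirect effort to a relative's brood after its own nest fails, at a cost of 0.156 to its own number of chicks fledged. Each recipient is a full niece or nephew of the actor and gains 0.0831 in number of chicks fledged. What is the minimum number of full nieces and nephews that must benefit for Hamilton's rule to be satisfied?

8

r to a full niece or nephew = 0.25 (full aunt/uncle↔niece/nephew: two paths of length 3 through the shared grandparent pair: r = 2·(1/2)^3 = 1/4).
Hamilton's rule: n·r·B > C  ⇒  n > C/(r·B) = 0.156/(0.25·0.0831) = 7.509.
The smallest integer exceeding 7.509 is 8.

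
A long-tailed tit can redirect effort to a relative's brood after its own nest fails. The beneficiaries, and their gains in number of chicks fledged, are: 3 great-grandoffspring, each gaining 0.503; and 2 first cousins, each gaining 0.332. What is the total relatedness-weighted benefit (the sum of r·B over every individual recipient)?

0.271625

r to a great-grandoffspring = 1/8 (three parent–offspring links: r = (1/2)^3 = 1/8).
r to a first cousin = 1/8 (first cousins share one grandparent pair — two paths of length 4: r = 2·(1/2)^4 = 1/8).
Summing one r·B term per recipient: 3·0.125·0.503 + 2·0.125·0.332 = 0.271625.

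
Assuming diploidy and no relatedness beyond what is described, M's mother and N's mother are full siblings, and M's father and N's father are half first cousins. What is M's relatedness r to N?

0.140625

With two independent routes of shared ancestry, r is the sum of the two contributions.
M and N are related in two ways: first cousins through their mothers (r = 1/8) and half second cousins through their fathers (r = 1/64).
r = 1/8 + 1/64 = 9/64 = 0.140625.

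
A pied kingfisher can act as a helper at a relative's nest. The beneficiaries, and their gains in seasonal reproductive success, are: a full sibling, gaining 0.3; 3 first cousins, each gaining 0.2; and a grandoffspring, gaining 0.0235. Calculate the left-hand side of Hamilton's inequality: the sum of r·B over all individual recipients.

0.230875

r to a full sibling = 1/2 (full sibs share both parents — two paths of length 2: r = 2·(1/2)^2 = 1/2).
r to a first cousin = 1/8 (first cousins share one grandparent pair — two paths of length 4: r = 2·(1/2)^4 = 1/8).
r to a grandoffspring = 1/4 (two parent–offspring links: r = (1/2)^2 = 1/4).
Summing one r·B term per recipient: 1·0.5·0.3 + 3·0.125·0.2 + 1·0.25·0.0235 = 0.230875.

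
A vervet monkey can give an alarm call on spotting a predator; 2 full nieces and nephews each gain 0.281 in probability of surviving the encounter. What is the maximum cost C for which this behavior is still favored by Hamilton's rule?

0.1405

r to a full niece or nephew = 0.25 (full aunt/uncle↔niece/nephew: two paths of length 3 through the shared grandparent pair: r = 2·(1/2)^3 = 1/4).
Hamilton's rule: n·r·B > C, so the trait is favored while C < n·r·B = 2·0.25·0.281 = 0.1405.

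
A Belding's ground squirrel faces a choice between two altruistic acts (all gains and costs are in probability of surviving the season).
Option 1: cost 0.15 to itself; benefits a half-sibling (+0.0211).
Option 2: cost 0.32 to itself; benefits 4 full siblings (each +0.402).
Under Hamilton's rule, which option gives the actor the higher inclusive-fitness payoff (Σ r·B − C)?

Option 1: r to a half-sibling = 0.25.
Option 1: Σ r·B − C = (1·0.25·0.0211) − 0.15 = -0.144725.
Option 2: r to a full sibling = 0.5.
Option 2: Σ r·B − C = (4·0.5·0.402) − 0.32 = 0.484.
Option 2 has the higher net inclusive-fitness payoff.

Option 2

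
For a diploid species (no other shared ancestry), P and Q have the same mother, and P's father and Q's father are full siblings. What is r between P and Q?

With two independent routes of shared ancestry, r is the sum of the two contributions.
P and Q are related in two ways: half-sibs through their shared mother (r = 1/4) and first cousins through their fathers (r = 1/8).
r = 1/4 + 1/8 = 0.375.

0.375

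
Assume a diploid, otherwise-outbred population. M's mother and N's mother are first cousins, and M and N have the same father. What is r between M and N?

With two independent routes of shared ancestry, r is the sum of the two contributions.
M and N are related in two ways: second cousins through their mothers (r = 1/32) and half-sibs through their shared father (r = 1/4).
r = 1/32 + 1/4 = 9/32 = 0.28125.

0.28125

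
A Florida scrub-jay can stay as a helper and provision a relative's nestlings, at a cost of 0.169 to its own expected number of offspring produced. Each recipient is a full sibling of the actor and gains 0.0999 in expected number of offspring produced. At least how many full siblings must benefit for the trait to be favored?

4

r to a full sibling = 1/2 (full sibs share both parents — two paths of length 2: r = 2·(1/2)^2 = 1/2).
Hamilton's rule: n·r·B > C  ⇒  n > C/(r·B) = 0.169/(0.5·0.0999) = 3.383.
The smallest integer exceeding 3.383 is 4.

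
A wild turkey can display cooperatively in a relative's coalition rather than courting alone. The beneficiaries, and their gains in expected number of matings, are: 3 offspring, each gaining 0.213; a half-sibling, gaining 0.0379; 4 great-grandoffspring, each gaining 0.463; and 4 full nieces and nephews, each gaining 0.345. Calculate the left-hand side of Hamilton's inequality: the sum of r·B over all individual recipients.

0.905475

r to an offspring = 1/2 (one parent–offspring link: r = (1/2)^1 = 1/2).
r to a half-sibling = 1/4 (half-sibs share one parent — one path of length 2: r = (1/2)^2 = 1/4).
r to a great-grandoffspring = 0.125 (three parent–offspring links: r = (1/2)^3 = 1/8).
r to a full niece or nephew = 0.25 (full aunt/uncle↔niece/nephew: two paths of length 3 through the shared grandparent pair: r = 2·(1/2)^3 = 1/4).
Summing one r·B term per recipient: 3·0.5·0.213 + 1·0.25·0.0379 + 4·0.125·0.463 + 4·0.25·0.345 = 0.905475.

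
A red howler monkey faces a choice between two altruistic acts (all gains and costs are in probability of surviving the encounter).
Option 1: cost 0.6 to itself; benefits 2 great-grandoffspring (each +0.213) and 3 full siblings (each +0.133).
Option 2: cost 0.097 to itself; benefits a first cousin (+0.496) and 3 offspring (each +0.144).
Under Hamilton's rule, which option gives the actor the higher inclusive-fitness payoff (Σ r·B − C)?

Option 2

Option 1: r to a great-grandoffspring = 0.125.
Option 1: r to a full sibling = 0.5.
Option 1: Σ r·B − C = (2·0.125·0.213 + 3·0.5·0.133) − 0.6 = -0.34725.
Option 2: r to a first cousin = 0.125.
Option 2: r to an offspring = 0.5.
Option 2: Σ r·B − C = (1·0.125·0.496 + 3·0.5·0.144) − 0.097 = 0.181.
Option 2 has the higher net inclusive-fitness payoff.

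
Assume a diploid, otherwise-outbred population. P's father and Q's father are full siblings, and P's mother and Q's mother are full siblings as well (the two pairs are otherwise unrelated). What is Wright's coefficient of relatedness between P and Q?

Wright's path rule: contributions from independent ancestry routes add.
P and Q are related in two ways: first cousins through their fathers (r = 1/8) and first cousins through their mothers (r = 1/8) — i.e. double first cousins.
r = 1/8 + 1/8 = 1/4 = 0.25.

0.25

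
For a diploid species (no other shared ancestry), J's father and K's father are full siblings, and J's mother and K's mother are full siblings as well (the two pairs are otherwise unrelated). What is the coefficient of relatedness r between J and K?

0.25

Relatedness sums over independent paths through distinct common ancestors.
J and K are related in two ways: first cousins through their fathers (r = 1/8) and first cousins through their mothers (r = 1/8) — i.e. double first cousins.
r = 1/8 + 1/8 = 1/4 = 0.25.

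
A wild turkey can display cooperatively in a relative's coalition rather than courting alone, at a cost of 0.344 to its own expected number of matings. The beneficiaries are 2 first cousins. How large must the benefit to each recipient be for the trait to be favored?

1.376

r to a first cousin = 0.125 (first cousins share one grandparent pair — two paths of length 4: r = 2·(1/2)^4 = 1/8).
Hamilton's rule with n recipients of equal r: n·r·B > C, so B > C/(n·r) = 0.344/(2·0.125) = 1.376.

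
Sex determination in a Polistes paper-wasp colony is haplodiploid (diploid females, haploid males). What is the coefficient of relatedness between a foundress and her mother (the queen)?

One meiotic link between diploid queen and diploid daughter: r = 1/2.

0.5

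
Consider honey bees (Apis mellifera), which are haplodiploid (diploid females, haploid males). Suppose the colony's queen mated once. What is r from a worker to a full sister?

0.75

Haplodiploid full sisters inherit their father's entire haploid genome identically (contributing 1/2) and on average half of their mother's contribution (1/2 · 1/2 = 1/4); r = 1/2 + 1/4 = 3/4.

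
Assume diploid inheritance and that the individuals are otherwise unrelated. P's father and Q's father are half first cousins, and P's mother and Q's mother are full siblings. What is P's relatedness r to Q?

With two independent routes of shared ancestry, r is the sum of the two contributions.
P and Q are related in two ways: half second cousins through their fathers (r = 1/64) and first cousins through their mothers (r = 1/8).
r = 1/64 + 1/8 = 0.140625.

0.140625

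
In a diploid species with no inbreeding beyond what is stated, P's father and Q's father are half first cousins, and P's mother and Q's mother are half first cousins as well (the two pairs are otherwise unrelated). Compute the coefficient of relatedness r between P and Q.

0.03125

Wright's path rule: contributions from independent ancestry routes add.
P and Q are related in two ways: half second cousins through their fathers (r = 1/64) and half second cousins through their mothers (r = 1/64).
r = 1/64 + 1/64 = 0.03125.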